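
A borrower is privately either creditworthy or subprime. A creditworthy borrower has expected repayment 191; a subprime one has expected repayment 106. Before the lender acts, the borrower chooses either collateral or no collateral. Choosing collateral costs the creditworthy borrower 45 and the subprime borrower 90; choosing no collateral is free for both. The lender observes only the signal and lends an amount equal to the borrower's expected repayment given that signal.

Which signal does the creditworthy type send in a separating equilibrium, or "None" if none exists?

collateral

Try creditworthy → collateral, subprime → no collateral:
  Under separation the lender infers type exactly: collateral → creditworthy (pays 191), no collateral → subprime (pays 106).
  Creditworthy: collateral gives 191 − 45 = 146; no collateral gives 106 − 0 = 106. No deviation. ✓
  Subprime: no collateral gives 106 − 0 = 106; collateral gives 191 − 90 = 101. No deviation. ✓
Both hold — the creditworthy type sends collateral.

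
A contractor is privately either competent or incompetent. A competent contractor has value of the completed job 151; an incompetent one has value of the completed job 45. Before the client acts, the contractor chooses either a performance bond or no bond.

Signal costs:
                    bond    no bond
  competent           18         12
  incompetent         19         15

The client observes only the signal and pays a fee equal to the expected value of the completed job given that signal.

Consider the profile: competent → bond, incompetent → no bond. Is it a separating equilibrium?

No

Under separation the client infers type exactly: bond → competent (pays 151), no bond → incompetent (pays 45).
Competent: bond gives 151 − 18 = 133; no bond gives 45 − 12 = 33. No deviation. ✓
Incompetent: no bond gives 45 − 15 = 30; bond gives 151 − 19 = 132. Would deviate. ✗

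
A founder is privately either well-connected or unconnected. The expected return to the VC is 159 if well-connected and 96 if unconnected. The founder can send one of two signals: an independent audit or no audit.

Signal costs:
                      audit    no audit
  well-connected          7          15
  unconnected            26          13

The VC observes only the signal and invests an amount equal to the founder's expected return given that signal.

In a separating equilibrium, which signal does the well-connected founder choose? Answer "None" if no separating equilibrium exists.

Try well-connected → audit, unconnected → no audit:
  If types separate, audit earns payment 159 and no audit earns 96.
  Well-connected: audit gives 159 − 7 = 152; no audit gives 96 − 15 = 81. No deviation. ✓
  Unconnected: no audit gives 96 − 13 = 83; audit gives 159 − 26 = 133. Would deviate. ✗
Try well-connected → no audit, unconnected → audit:
  If types separate, no audit earns payment 159 and audit earns 96.
  Well-connected: no audit gives 159 − 15 = 144; audit gives 96 − 7 = 89. No deviation. ✓
  Unconnected: audit gives 96 − 26 = 70; no audit gives 159 − 13 = 146. Would deviate. ✗
Neither assignment is incentive-compatible.

None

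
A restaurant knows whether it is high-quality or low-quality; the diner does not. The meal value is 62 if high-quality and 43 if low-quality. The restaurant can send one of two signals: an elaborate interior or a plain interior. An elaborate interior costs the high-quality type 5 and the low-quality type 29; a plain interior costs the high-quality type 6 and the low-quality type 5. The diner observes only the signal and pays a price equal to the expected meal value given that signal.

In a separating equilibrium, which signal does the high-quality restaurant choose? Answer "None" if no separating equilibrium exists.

elaborate interior

Try high-quality → elaborate interior, low-quality → plain interior:
  If types separate, elaborate interior earns payment 62 and plain interior earns 43.
  High-quality: elaborate interior gives 62 − 5 = 57; plain interior gives 43 − 6 = 37. No deviation. ✓
  Low-quality: plain interior gives 43 − 5 = 38; elaborate interior gives 62 − 29 = 33. No deviation. ✓
Both hold — the high-quality type sends elaborate interior.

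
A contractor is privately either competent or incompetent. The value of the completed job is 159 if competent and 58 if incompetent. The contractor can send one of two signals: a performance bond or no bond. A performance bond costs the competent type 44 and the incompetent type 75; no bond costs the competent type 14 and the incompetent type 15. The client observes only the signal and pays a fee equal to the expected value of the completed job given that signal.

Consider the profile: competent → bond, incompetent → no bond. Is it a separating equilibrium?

Under separation the client infers type exactly: bond → competent (pays 159), no bond → incompetent (pays 58).
Competent: bond gives 159 − 44 = 115; no bond gives 58 − 14 = 44. No deviation. ✓
Incompetent: no bond gives 58 − 15 = 43; bond gives 159 − 75 = 84. Would deviate. ✗

No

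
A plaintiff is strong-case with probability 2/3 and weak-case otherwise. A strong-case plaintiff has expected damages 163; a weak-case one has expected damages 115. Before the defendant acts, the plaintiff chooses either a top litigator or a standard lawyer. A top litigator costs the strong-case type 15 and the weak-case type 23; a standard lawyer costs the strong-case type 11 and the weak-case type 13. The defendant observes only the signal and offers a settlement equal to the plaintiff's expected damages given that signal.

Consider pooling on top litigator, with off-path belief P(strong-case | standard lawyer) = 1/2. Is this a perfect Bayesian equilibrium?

At the pooled signal (top litigator) the defendant holds the prior 2/3 and pays 2/3·163 + 1/3·115 = 147. Off-path (standard lawyer) belief 1/2 gives 1/2·163 + 1/2·115 = 139.
Strong-case: top litigator gives 147 − 15 = 132; standard lawyer gives 139 − 11 = 128. Stays. ✓
Weak-case: top litigator gives 147 − 23 = 124; standard lawyer gives 139 − 13 = 126. Deviates. ✗

No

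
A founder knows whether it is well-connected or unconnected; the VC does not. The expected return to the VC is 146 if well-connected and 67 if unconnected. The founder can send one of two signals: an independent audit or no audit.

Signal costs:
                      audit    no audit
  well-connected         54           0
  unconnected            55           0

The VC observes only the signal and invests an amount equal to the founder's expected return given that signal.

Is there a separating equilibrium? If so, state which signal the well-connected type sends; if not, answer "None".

None

Try well-connected → audit, unconnected → no audit:
  If types separate, audit earns payment 146 and no audit earns 67.
  Well-connected: audit gives 146 − 54 = 92; no audit gives 67 − 0 = 67. No deviation. ✓
  Unconnected: no audit gives 67 − 0 = 67; audit gives 146 − 55 = 91. Would deviate. ✗
Try well-connected → no audit, unconnected → audit:
  If types separate, no audit earns payment 146 and audit earns 67.
  Well-connected: no audit gives 146 − 0 = 146; audit gives 67 − 54 = 13. No deviation. ✓
  Unconnected: audit gives 67 − 55 = 12; no audit gives 146 − 0 = 146. Would deviate. ✗
Neither assignment is incentive-compatible.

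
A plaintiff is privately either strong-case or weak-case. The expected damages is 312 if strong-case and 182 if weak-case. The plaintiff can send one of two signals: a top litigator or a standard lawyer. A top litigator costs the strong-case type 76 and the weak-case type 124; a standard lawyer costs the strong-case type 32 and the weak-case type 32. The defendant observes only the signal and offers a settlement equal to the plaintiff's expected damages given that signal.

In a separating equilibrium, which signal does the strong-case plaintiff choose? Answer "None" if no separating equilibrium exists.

None

Try strong-case → top litigator, weak-case → standard lawyer:
  If types separate, top litigator earns payment 312 and standard lawyer earns 182.
  Strong-case: top litigator gives 312 − 76 = 236; standard lawyer gives 182 − 32 = 150. No deviation. ✓
  Weak-case: standard lawyer gives 182 − 32 = 150; top litigator gives 312 − 124 = 188. Would deviate. ✗
Try strong-case → standard lawyer, weak-case → top litigator:
  If types separate, standard lawyer earns payment 312 and top litigator earns 182.
  Strong-case: standard lawyer gives 312 − 32 = 280; top litigator gives 182 − 76 = 106. No deviation. ✓
  Weak-case: top litigator gives 182 − 124 = 58; standard lawyer gives 312 − 32 = 280. Would deviate. ✗
Neither assignment is incentive-compatible.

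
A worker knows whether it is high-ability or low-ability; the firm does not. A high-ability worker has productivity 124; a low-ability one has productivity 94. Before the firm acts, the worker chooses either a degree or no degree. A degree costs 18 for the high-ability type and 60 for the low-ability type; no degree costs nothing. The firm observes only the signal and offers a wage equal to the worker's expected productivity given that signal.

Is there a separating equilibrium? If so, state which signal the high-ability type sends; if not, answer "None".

Try high-ability → degree, low-ability → no degree:
  Under separation the firm infers type exactly: degree → high-ability (pays 124), no degree → low-ability (pays 94).
  High-ability: degree gives 124 − 18 = 106; no degree gives 94 − 0 = 94. No deviation. ✓
  Low-ability: no degree gives 94 − 0 = 94; degree gives 124 − 60 = 64. No deviation. ✓
Both hold — the high-ability type sends degree.

degree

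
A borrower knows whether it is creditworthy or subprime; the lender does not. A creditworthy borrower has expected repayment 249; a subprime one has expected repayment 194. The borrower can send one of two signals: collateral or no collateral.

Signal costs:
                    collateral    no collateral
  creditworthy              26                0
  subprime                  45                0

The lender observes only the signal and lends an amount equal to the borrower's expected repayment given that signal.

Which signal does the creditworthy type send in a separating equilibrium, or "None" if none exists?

Try creditworthy → collateral, subprime → no collateral:
  If types separate, collateral earns payment 249 and no collateral earns 194.
  Creditworthy: collateral gives 249 − 26 = 223; no collateral gives 194 − 0 = 194. No deviation. ✓
  Subprime: no collateral gives 194 − 0 = 194; collateral gives 249 − 45 = 204. Would deviate. ✗
Try creditworthy → no collateral, subprime → collateral:
  If types separate, no collateral earns payment 249 and collateral earns 194.
  Creditworthy: no collateral gives 249 − 0 = 249; collateral gives 194 − 26 = 168. No deviation. ✓
  Subprime: collateral gives 194 − 45 = 149; no collateral gives 249 − 0 = 249. Would deviate. ✗
Neither assignment is incentive-compatible.

None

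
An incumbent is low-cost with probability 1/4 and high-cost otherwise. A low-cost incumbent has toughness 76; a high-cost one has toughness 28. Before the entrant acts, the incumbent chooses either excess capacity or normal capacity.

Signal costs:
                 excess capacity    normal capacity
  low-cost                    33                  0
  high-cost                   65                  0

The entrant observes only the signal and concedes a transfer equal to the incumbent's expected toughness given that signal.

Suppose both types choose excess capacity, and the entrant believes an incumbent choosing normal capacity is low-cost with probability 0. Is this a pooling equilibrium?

No

At the pooled signal (excess capacity) the entrant holds the prior 1/4 and pays 1/4·76 + 3/4·28 = 40. Off-path (normal capacity) belief 0 gives 0·76 + 1·28 = 28.
Low-cost: excess capacity gives 40 − 33 = 7; normal capacity gives 28 − 0 = 28. Deviates. ✗
High-cost: excess capacity gives 40 − 65 = -25; normal capacity gives 28 − 0 = 28. Deviates. ✗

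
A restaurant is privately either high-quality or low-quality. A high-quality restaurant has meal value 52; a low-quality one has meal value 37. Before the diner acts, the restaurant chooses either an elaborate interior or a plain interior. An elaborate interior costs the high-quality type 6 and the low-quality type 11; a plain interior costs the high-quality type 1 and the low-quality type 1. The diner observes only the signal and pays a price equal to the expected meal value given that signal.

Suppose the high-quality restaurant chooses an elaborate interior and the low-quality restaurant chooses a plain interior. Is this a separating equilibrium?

No

If types separate, elaborate interior earns payment 52 and plain interior earns 37.
High-quality: elaborate interior gives 52 − 6 = 46; plain interior gives 37 − 1 = 36. No deviation. ✓
Low-quality: plain interior gives 37 − 1 = 36; elaborate interior gives 52 − 11 = 41. Would deviate. ✗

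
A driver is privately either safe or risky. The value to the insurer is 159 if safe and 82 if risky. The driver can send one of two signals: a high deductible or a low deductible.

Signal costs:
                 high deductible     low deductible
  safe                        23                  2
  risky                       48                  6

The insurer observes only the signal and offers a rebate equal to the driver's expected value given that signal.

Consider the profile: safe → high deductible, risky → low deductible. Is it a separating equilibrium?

If types separate, high deductible earns payment 159 and low deductible earns 82.
Safe: high deductible gives 159 − 23 = 136; low deductible gives 82 − 2 = 80. No deviation. ✓
Risky: low deductible gives 82 − 6 = 76; high deductible gives 159 − 48 = 111. Would deviate. ✗

No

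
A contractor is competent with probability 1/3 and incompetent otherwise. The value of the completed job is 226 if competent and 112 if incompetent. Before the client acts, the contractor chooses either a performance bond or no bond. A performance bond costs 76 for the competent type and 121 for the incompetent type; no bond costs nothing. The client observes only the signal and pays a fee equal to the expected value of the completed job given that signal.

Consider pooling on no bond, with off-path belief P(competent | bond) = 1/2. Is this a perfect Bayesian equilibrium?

Yes

At the pooled signal (no bond) the client holds the prior 1/3 and pays 1/3·226 + 2/3·112 = 150. Off-path (bond) belief 1/2 gives 1/2·226 + 1/2·112 = 169.
Competent: no bond gives 150 − 0 = 150; bond gives 169 − 76 = 93. Stays. ✓
Incompetent: no bond gives 150 − 0 = 150; bond gives 169 − 121 = 48. Stays. ✓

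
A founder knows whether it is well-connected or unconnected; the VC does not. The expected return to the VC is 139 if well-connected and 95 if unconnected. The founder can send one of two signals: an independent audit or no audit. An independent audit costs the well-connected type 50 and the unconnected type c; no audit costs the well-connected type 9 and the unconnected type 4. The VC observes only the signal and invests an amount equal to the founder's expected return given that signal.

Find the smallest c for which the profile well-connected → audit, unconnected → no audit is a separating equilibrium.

Under separation: audit → well-connected (pays 139); no audit → unconnected (pays 95).
Well-connected: 139 − 50 = 89 ≥ 95 − 9 = 86. Holds regardless of c. ✓
Unconnected: 95 − 4 ≥ 139 − c, so c ≥ 139 − 91 = 48.

48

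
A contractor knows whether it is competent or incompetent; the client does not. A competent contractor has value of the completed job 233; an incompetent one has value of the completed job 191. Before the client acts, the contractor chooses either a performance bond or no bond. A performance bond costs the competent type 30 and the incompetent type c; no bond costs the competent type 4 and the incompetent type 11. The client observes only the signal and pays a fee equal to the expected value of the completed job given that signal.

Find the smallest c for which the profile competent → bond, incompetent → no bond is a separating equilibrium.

Under separation: bond → competent (pays 233); no bond → incompetent (pays 191).
Competent: 233 − 30 = 203 ≥ 191 − 4 = 187. Holds regardless of c. ✓
Incompetent: 191 − 11 ≥ 233 − c, so c ≥ 233 − 180 = 53.

53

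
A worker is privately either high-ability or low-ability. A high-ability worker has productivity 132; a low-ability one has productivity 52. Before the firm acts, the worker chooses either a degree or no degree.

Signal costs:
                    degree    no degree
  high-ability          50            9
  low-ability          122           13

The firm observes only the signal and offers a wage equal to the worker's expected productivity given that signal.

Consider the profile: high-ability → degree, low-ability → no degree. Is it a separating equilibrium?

Yes

If types separate, degree earns payment 132 and no degree earns 52.
High-ability: degree gives 132 − 50 = 82; no degree gives 52 − 9 = 43. No deviation. ✓
Low-ability: no degree gives 52 − 13 = 39; degree gives 132 − 122 = 10. No deviation. ✓
Neither type gains from mimicking the other.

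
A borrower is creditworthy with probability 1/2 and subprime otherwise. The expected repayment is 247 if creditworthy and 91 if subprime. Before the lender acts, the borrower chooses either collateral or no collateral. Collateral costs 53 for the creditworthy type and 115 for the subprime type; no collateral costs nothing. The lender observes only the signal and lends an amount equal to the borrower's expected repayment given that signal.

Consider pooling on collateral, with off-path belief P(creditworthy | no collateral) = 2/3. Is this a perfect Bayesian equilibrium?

At the pooled signal (collateral) the lender holds the prior 1/2 and pays 1/2·247 + 1/2·91 = 169. Off-path (no collateral) belief 2/3 gives 2/3·247 + 1/3·91 = 195.
Creditworthy: collateral gives 169 − 53 = 116; no collateral gives 195 − 0 = 195. Deviates. ✗
Subprime: collateral gives 169 − 115 = 54; no collateral gives 195 − 0 = 195. Deviates. ✗

No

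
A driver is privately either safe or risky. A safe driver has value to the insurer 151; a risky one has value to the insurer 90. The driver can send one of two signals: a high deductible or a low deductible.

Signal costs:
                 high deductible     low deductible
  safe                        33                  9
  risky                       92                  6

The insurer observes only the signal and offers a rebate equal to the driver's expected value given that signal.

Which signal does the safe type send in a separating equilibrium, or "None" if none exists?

high deductible

Try safe → high deductible, risky → low deductible:
  Under separation the insurer infers type exactly: high deductible → safe (pays 151), low deductible → risky (pays 90).
  Safe: high deductible gives 151 − 33 = 118; low deductible gives 90 − 9 = 81. No deviation. ✓
  Risky: low deductible gives 90 − 6 = 84; high deductible gives 151 − 92 = 59. No deviation. ✓
Both hold — the safe type sends high deductible.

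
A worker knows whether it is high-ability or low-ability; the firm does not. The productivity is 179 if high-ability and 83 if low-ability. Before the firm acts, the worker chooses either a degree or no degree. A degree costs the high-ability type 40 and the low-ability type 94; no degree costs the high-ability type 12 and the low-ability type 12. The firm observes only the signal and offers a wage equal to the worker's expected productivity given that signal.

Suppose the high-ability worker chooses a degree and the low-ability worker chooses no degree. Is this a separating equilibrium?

No

Under separation the firm infers type exactly: degree → high-ability (pays 179), no degree → low-ability (pays 83).
High-ability: degree gives 179 − 40 = 139; no degree gives 83 − 12 = 71. No deviation. ✓
Low-ability: no degree gives 83 − 12 = 71; degree gives 179 − 94 = 85. Would deviate. ✗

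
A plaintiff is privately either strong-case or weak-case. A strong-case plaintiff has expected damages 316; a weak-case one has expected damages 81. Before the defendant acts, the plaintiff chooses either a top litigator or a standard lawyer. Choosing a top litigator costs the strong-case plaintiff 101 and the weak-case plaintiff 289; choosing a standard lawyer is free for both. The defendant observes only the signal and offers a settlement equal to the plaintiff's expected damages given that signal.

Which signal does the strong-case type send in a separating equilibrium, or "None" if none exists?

Try strong-case → top litigator, weak-case → standard lawyer:
  Under separation the defendant infers type exactly: top litigator → strong-case (pays 316), standard lawyer → weak-case (pays 81).
  Strong-case: top litigator gives 316 − 101 = 215; standard lawyer gives 81 − 0 = 81. No deviation. ✓
  Weak-case: standard lawyer gives 81 − 0 = 81; top litigator gives 316 − 289 = 27. No deviation. ✓
Both hold — the strong-case type sends top litigator.

top litigator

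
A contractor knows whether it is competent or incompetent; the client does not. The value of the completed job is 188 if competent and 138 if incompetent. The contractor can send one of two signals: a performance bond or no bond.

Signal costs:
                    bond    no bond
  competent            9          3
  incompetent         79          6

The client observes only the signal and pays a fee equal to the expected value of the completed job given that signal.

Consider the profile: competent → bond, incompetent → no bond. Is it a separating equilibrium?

Yes

If types separate, bond earns payment 188 and no bond earns 138.
Competent: bond gives 188 − 9 = 179; no bond gives 138 − 3 = 135. No deviation. ✓
Incompetent: no bond gives 138 − 6 = 132; bond gives 188 − 79 = 109. No deviation. ✓
Both incentive constraints hold.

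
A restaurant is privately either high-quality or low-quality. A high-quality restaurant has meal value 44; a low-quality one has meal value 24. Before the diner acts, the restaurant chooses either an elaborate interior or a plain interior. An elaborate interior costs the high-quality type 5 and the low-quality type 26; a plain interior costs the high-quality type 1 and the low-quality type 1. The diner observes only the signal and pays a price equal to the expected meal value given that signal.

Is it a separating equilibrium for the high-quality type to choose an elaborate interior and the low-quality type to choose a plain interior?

If types separate, elaborate interior earns payment 44 and plain interior earns 24.
High-quality: elaborate interior gives 44 − 5 = 39; plain interior gives 24 − 1 = 23. No deviation. ✓
Low-quality: plain interior gives 24 − 1 = 23; elaborate interior gives 44 − 26 = 18. No deviation. ✓
Both incentive constraints hold.

Yes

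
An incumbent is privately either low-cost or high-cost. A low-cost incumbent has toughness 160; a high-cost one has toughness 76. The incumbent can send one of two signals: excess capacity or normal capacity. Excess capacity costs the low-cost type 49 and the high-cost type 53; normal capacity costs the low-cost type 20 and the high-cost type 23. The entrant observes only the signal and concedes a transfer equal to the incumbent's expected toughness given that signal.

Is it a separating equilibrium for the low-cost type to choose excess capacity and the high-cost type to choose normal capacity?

No

Under separation the entrant infers type exactly: excess capacity → low-cost (pays 160), normal capacity → high-cost (pays 76).
Low-cost: excess capacity gives 160 − 49 = 111; normal capacity gives 76 − 20 = 56. No deviation. ✓
High-cost: normal capacity gives 76 − 23 = 53; excess capacity gives 160 − 53 = 107. Would deviate. ✗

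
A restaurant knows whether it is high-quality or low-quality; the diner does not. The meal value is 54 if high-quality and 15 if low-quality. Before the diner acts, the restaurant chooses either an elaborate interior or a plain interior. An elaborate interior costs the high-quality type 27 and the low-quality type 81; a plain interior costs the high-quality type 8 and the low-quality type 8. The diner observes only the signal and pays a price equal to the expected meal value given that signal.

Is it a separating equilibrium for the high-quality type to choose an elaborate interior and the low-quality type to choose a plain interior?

Under separation the diner infers type exactly: elaborate interior → high-quality (pays 54), plain interior → low-quality (pays 15).
High-quality: elaborate interior gives 54 − 27 = 27; plain interior gives 15 − 8 = 7. No deviation. ✓
Low-quality: plain interior gives 15 − 8 = 7; elaborate interior gives 54 − 81 = -27. No deviation. ✓
Neither type gains from mimicking the other.

Yes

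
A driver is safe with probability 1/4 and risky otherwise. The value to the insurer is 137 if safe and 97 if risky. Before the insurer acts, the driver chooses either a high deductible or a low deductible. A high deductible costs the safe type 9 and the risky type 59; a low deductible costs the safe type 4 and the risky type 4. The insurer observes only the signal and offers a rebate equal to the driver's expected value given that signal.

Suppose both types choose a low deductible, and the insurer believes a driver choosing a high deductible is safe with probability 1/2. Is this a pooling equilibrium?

No

On the equilibrium path (low deductible) the insurer holds the prior 1/4 and pays 1/4·137 + 3/4·97 = 107. Off-path (high deductible) belief 1/2 gives 1/2·137 + 1/2·97 = 117.
Safe: low deductible gives 107 − 4 = 103; high deductible gives 117 − 9 = 108. Deviates. ✗
Risky: low deductible gives 107 − 4 = 103; high deductible gives 117 − 59 = 58. Stays. ✓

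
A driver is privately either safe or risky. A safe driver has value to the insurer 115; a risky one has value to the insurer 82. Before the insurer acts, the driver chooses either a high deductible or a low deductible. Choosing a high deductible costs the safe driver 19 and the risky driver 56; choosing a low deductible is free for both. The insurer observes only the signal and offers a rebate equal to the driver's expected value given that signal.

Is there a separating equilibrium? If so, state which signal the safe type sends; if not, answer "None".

Try safe → high deductible, risky → low deductible:
  Under separation the insurer infers type exactly: high deductible → safe (pays 115), low deductible → risky (pays 82).
  Safe: high deductible gives 115 − 19 = 96; low deductible gives 82 − 0 = 82. No deviation. ✓
  Risky: low deductible gives 82 − 0 = 82; high deductible gives 115 − 56 = 59. No deviation. ✓
Both hold — the safe type sends high deductible.

high deductible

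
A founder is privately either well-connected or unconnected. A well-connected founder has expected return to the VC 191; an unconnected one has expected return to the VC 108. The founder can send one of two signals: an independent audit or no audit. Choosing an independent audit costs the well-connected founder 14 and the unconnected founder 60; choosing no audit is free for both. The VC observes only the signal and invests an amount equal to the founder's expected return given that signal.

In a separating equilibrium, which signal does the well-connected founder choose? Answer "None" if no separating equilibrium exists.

None

Try well-connected → audit, unconnected → no audit:
  Under separation the VC infers type exactly: audit → well-connected (pays 191), no audit → unconnected (pays 108).
  Well-connected: audit gives 191 − 14 = 177; no audit gives 108 − 0 = 108. No deviation. ✓
  Unconnected: no audit gives 108 − 0 = 108; audit gives 191 − 60 = 131. Would deviate. ✗
Try well-connected → no audit, unconnected → audit:
  Under separation the VC infers type exactly: no audit → well-connected (pays 191), audit → unconnected (pays 108).
  Well-connected: no audit gives 191 − 0 = 191; audit gives 108 − 14 = 94. No deviation. ✓
  Unconnected: audit gives 108 − 60 = 48; no audit gives 191 − 0 = 191. Would deviate. ✗
Neither assignment is incentive-compatible.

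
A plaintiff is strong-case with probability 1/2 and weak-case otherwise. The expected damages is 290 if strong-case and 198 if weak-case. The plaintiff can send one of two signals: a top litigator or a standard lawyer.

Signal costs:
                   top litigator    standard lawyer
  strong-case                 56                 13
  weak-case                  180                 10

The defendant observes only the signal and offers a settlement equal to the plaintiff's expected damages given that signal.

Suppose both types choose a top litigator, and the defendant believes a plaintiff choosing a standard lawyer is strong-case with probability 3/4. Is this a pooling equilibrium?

At the pooled signal (top litigator) the defendant holds the prior 1/2 and pays 1/2·290 + 1/2·198 = 244. Off-path (standard lawyer) belief 3/4 gives 3/4·290 + 1/4·198 = 267.
Strong-case: top litigator gives 244 − 56 = 188; standard lawyer gives 267 − 13 = 254. Deviates. ✗
Weak-case: top litigator gives 244 − 180 = 64; standard lawyer gives 267 − 10 = 257. Deviates. ✗

No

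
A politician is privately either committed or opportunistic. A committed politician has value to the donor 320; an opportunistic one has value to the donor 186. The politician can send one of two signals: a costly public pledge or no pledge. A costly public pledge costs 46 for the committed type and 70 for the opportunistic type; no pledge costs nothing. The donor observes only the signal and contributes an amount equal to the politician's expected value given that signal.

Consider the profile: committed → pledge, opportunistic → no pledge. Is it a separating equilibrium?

No

If types separate, pledge earns payment 320 and no pledge earns 186.
Committed: pledge gives 320 − 46 = 274; no pledge gives 186 − 0 = 186. No deviation. ✓
Opportunistic: no pledge gives 186 − 0 = 186; pledge gives 320 − 70 = 250. Would deviate. ✗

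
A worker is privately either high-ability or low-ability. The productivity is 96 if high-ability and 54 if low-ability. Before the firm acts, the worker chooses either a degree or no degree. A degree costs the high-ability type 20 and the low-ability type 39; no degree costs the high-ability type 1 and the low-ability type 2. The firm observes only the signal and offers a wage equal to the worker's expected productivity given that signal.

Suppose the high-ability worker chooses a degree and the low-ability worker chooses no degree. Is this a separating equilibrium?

No

Under separation the firm infers type exactly: degree → high-ability (pays 96), no degree → low-ability (pays 54).
High-ability: degree gives 96 − 20 = 76; no degree gives 54 − 1 = 53. No deviation. ✓
Low-ability: no degree gives 54 − 2 = 52; degree gives 96 − 39 = 57. Would deviate. ✗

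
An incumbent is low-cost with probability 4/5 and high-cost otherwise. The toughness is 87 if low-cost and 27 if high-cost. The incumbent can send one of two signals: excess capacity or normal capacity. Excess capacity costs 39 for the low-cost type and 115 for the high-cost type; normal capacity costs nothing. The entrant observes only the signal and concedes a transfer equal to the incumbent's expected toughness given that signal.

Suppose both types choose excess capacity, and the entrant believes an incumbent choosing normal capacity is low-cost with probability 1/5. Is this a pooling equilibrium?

No

At the pooled signal (excess capacity) the entrant holds the prior 4/5 and pays 4/5·87 + 1/5·27 = 75. Off-path (normal capacity) belief 1/5 gives 1/5·87 + 4/5·27 = 39.
Low-cost: excess capacity gives 75 − 39 = 36; normal capacity gives 39 − 0 = 39. Deviates. ✗
High-cost: excess capacity gives 75 − 115 = -40; normal capacity gives 39 − 0 = 39. Deviates. ✗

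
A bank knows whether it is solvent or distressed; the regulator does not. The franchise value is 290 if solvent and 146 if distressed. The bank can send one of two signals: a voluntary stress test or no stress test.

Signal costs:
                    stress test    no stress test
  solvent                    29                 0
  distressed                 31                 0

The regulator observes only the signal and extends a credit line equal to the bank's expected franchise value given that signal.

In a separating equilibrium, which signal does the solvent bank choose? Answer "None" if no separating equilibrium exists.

Try solvent → stress test, distressed → no stress test:
  If types separate, stress test earns payment 290 and no stress test earns 146.
  Solvent: stress test gives 290 − 29 = 261; no stress test gives 146 − 0 = 146. No deviation. ✓
  Distressed: no stress test gives 146 − 0 = 146; stress test gives 290 − 31 = 259. Would deviate. ✗
Try solvent → no stress test, distressed → stress test:
  If types separate, no stress test earns payment 290 and stress test earns 146.
  Solvent: no stress test gives 290 − 0 = 290; stress test gives 146 − 29 = 117. No deviation. ✓
  Distressed: stress test gives 146 − 31 = 115; no stress test gives 290 − 0 = 290. Would deviate. ✗
Neither assignment is incentive-compatible.

None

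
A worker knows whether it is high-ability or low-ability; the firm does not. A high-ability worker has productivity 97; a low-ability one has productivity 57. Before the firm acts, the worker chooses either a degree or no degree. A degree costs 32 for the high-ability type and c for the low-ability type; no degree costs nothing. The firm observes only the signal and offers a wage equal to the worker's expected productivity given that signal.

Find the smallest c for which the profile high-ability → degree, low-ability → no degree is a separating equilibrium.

Under separation: degree → high-ability (pays 97); no degree → low-ability (pays 57).
High-ability: 97 − 32 = 65 ≥ 57 − 0 = 57. Holds regardless of c. ✓
Low-ability: 57 − 0 ≥ 97 − c, so c ≥ 97 − 57 = 40.

40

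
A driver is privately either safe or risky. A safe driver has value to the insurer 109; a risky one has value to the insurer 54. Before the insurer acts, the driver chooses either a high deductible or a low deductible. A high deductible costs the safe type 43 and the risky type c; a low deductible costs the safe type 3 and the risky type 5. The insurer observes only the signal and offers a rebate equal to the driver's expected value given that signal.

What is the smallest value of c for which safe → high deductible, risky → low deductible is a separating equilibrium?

Under separation: high deductible → safe (pays 109); low deductible → risky (pays 54).
Safe: 109 − 43 = 66 ≥ 54 − 3 = 51. Holds regardless of c. ✓
Risky: 54 − 5 ≥ 109 − c, so c ≥ 109 − 49 = 60.

60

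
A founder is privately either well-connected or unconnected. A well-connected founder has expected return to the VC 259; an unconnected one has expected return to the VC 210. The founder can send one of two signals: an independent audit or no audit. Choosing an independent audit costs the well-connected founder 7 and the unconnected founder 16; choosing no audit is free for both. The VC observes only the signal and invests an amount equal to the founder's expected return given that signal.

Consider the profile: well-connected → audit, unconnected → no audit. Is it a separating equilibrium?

No

If types separate, audit earns payment 259 and no audit earns 210.
Well-connected: audit gives 259 − 7 = 252; no audit gives 210 − 0 = 210. No deviation. ✓
Unconnected: no audit gives 210 − 0 = 210; audit gives 259 − 16 = 243. Would deviate. ✗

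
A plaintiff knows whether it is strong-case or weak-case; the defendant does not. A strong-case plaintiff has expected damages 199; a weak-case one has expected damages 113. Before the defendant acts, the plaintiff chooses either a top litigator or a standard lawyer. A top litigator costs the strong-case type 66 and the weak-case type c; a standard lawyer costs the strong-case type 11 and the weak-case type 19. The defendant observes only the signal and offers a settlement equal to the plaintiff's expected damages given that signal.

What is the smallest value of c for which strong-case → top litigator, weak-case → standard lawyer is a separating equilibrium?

105

Under separation: top litigator → strong-case (pays 199); standard lawyer → weak-case (pays 113).
Strong-case: 199 − 66 = 133 ≥ 113 − 11 = 102. Holds regardless of c. ✓
Weak-case: 113 − 19 ≥ 199 − c, so c ≥ 199 − 94 = 105.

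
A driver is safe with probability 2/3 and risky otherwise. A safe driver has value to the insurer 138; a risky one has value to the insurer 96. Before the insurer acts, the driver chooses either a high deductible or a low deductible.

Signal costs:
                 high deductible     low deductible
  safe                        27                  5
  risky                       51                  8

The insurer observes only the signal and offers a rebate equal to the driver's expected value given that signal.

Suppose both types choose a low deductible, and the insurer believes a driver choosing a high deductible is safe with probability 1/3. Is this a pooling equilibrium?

Yes

On the equilibrium path (low deductible) the insurer holds the prior 2/3 and pays 2/3·138 + 1/3·96 = 124. Off-path (high deductible) belief 1/3 gives 1/3·138 + 2/3·96 = 110.
Safe: low deductible gives 124 − 5 = 119; high deductible gives 110 − 27 = 83. Stays. ✓
Risky: low deductible gives 124 − 8 = 116; high deductible gives 110 − 51 = 59. Stays. ✓
Beliefs are Bayes-consistent on-path and both types best-respond.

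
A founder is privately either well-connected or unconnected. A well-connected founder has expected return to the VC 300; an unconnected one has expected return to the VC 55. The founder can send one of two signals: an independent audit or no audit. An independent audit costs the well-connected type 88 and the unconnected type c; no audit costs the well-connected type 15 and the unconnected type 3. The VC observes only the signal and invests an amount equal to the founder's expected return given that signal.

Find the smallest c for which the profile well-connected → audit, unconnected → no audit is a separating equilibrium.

Under separation: audit → well-connected (pays 300); no audit → unconnected (pays 55).
Well-connected: 300 − 88 = 212 ≥ 55 − 15 = 40. Holds regardless of c. ✓
Unconnected: 55 − 3 ≥ 300 − c, so c ≥ 300 − 52 = 248.

248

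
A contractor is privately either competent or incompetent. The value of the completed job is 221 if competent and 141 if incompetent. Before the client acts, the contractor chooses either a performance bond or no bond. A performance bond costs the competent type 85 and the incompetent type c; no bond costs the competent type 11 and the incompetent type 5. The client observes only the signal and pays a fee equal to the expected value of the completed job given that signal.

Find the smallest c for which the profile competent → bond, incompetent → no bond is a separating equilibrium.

85

Under separation: bond → competent (pays 221); no bond → incompetent (pays 141).
Competent: 221 − 85 = 136 ≥ 141 − 11 = 130. Holds regardless of c. ✓
Incompetent: 141 − 5 ≥ 221 − c, so c ≥ 221 − 136 = 85.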